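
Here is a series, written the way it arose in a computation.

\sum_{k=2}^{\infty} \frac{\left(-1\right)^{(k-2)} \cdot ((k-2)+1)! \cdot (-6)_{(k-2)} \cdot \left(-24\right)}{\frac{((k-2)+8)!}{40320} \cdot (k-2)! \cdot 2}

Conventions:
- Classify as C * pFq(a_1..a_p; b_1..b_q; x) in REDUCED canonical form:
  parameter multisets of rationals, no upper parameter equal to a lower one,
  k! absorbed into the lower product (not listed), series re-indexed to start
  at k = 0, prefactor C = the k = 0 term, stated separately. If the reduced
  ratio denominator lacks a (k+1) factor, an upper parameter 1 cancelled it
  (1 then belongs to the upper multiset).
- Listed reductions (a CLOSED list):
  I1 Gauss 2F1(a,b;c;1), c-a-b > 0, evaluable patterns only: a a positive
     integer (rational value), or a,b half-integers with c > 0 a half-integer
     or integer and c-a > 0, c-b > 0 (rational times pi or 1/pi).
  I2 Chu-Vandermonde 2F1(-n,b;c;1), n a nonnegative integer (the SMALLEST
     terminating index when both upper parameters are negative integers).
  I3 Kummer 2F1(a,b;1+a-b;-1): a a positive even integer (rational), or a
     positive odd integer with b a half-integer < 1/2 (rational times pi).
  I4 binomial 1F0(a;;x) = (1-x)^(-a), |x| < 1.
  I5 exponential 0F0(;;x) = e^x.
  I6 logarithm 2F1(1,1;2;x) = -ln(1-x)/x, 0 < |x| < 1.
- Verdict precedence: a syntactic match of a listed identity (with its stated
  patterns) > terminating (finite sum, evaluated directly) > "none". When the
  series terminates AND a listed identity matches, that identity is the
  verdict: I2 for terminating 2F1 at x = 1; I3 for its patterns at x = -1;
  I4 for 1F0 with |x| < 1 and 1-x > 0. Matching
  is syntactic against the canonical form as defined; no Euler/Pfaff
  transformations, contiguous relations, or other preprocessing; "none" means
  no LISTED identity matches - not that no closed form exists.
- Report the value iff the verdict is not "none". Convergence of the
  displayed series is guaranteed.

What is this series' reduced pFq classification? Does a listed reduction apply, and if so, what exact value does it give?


Reduced: x = -1, 2F1, upper = {-6, 2}, lower = {9}, C = -12. Verdict at x = -1: Kummer's theorem (I3) matches (x = -1; c = 9 equals 1+a-b for upper {-6, 2}: listed pattern). Exact value: -48.

The tell: from the first term -12: the factorial ratio (C = -12) (k+a-1)!/(a-1)! is a rising factorial (a)_k.
Step ratio: r(k) = -1 * (k-6) (k+2) / [(k+9) (k+1)] ; factor over Q: parameters, x = -1, and C = -12.


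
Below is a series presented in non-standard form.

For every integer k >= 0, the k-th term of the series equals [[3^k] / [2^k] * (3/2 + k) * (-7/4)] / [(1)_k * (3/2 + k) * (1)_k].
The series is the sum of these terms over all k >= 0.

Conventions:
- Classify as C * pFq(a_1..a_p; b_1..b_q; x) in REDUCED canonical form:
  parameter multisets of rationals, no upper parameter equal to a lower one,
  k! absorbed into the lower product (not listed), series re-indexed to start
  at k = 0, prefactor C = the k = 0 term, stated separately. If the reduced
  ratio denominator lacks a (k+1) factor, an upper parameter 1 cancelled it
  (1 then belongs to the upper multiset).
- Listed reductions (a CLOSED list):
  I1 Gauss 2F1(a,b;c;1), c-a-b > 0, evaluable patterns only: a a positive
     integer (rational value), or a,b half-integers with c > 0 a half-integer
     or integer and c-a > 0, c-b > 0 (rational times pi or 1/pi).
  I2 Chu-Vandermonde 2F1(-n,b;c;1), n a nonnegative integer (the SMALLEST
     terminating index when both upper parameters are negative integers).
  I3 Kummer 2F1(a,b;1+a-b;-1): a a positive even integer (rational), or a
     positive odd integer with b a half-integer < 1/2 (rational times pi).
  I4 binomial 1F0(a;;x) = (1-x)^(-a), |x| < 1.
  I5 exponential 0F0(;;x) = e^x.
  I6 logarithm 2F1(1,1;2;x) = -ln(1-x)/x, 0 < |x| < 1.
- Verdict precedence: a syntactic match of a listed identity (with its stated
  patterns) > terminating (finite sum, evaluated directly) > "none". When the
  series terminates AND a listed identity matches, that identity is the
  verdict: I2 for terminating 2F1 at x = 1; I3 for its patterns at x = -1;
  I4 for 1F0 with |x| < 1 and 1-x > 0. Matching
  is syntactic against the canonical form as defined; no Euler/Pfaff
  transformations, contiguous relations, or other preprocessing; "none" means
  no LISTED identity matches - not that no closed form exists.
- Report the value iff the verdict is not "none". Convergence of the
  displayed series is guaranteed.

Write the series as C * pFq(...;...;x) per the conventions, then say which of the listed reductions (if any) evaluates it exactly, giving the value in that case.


At argument 3/2: a 0F1 with upper {-}, lower {1}, scaled by C = -7/4. Verdict: none. A 0F1 with upper {-} fits none of I1-I6 at x = 3/2; the sum runs forever.

The tell: t_0 being -7/4, striking the common factor k + 3/2 reduces the term (C = -7/4).
Step ratio: r(k) = (3/2) * 1 / [(k+1) (k+1)] - rational in k. x = (3/2); t_0 = -7/4; negate the roots.


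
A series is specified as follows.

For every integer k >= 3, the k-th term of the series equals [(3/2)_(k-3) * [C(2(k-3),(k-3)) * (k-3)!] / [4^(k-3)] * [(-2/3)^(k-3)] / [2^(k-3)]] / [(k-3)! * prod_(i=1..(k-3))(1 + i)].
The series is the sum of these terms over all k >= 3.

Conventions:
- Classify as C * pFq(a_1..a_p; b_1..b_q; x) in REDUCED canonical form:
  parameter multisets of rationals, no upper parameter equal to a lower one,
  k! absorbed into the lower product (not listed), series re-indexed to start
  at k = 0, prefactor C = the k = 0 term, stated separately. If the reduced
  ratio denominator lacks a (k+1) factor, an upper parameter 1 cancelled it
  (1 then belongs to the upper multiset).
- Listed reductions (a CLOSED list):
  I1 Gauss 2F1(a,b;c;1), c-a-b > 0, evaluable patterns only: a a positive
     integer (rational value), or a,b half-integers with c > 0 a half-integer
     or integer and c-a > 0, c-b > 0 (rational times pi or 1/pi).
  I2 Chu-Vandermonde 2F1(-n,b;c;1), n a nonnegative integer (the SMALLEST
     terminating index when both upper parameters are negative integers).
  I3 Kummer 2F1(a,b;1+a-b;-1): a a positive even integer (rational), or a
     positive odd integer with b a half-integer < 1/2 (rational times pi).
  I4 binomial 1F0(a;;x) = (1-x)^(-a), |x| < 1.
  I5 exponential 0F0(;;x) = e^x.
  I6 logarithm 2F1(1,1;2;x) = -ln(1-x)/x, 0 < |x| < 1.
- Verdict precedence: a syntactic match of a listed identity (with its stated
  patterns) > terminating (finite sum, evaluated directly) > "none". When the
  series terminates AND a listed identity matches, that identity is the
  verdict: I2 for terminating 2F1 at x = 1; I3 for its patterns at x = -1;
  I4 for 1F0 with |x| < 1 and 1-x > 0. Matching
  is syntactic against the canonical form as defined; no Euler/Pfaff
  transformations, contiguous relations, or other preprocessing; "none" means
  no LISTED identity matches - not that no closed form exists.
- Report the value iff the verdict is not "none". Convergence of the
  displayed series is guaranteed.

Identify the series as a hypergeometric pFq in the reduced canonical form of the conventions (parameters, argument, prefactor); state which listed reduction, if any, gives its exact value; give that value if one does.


Prefactor 1, argument -1/3: 2F1 with upper {1/2, 3/2} over lower {2}. Verdict: none (x = -1/3): each listed identity misses the multisets {1/2, 3/2} ; {2}.

First insight: x = (-1/3) and the lower running product (C = 1) is a rising factorial.
Ratio: r(k) = (-1/3) * (k+1/2) (k+3/2) / [(k+2) (k+1)] - rational in k, leading ratio (-1/3); with t_0 = 1, classification follows.


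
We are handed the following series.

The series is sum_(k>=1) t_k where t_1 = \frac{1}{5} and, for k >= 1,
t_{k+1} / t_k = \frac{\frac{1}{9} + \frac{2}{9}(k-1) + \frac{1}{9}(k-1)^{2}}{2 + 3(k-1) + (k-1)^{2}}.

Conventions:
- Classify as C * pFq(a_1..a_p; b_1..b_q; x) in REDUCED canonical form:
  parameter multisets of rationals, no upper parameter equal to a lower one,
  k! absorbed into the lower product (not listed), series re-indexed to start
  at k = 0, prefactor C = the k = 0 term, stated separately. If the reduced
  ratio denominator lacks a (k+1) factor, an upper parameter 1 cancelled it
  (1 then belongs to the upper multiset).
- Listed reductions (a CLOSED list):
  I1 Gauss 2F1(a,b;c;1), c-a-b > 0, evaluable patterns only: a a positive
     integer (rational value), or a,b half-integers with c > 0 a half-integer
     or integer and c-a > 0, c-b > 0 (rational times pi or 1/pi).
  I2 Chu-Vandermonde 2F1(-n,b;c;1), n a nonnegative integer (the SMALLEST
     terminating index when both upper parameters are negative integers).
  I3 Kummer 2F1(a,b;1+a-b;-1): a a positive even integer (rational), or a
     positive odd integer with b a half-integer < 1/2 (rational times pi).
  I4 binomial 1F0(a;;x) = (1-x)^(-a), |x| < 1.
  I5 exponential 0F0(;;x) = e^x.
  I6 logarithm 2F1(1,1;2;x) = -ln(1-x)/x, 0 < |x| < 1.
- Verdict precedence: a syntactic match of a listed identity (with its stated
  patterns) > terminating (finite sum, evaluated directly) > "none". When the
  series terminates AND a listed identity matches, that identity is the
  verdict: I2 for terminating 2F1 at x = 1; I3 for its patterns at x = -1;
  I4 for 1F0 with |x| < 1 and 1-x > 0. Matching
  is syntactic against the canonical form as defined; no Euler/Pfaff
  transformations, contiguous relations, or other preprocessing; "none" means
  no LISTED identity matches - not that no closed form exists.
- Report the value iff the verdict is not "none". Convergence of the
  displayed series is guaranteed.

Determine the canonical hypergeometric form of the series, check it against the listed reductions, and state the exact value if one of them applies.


This is \frac{1}{5} * 2F1(1, 1; 2; \frac{1}{9}) in reduced canonical form. Verdict: logarithm (I6) applies (the logarithm: parameters (1,1;2), x = \frac{1}{9}). Hence: \left(-\frac{9}{5}\right) \cdot \ln\left(\frac{8}{9}\right).

First insight: t_0 = \frac{1}{5} here, and roots of the ratio polynomials (prefactor 1/5) are the negated parameters.
Ratio: r(k) = \frac{1}{9} * (k+1) (k+1) / [(k+2) (k+1)] - poly over poly, x = \frac{1}{9} from leading terms; C = \frac{1}{5} at k = 0.


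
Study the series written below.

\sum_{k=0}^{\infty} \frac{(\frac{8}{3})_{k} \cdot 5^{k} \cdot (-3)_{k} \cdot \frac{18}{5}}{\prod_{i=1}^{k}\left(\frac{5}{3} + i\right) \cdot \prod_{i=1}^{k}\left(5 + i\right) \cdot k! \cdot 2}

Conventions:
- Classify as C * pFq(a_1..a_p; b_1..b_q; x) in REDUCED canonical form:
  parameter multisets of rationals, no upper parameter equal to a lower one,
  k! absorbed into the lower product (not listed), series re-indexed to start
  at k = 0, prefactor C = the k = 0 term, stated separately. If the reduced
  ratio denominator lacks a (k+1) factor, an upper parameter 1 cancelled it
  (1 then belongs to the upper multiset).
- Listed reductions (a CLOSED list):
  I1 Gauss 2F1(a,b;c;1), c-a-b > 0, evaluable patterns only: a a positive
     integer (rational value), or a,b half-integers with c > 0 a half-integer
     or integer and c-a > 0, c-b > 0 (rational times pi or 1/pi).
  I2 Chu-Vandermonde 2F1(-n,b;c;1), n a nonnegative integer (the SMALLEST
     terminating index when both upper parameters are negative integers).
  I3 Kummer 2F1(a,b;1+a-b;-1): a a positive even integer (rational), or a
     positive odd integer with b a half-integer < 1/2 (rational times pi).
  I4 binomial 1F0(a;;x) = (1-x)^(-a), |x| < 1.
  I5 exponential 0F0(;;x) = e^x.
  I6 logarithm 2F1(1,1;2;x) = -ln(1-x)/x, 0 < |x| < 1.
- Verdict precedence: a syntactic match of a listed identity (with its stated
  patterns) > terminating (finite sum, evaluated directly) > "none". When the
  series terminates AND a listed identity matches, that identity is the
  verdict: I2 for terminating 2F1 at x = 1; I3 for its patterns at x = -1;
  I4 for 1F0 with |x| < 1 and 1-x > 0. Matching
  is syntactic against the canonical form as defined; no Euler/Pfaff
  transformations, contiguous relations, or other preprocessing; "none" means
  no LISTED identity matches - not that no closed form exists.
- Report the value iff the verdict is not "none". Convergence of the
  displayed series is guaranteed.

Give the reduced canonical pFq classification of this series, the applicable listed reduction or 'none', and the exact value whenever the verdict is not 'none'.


x = 5 here; the reduced form reads 1F1, upper {-3}, lower {6}, C = \frac{9}{5}. Verdict: terminating. (-3)_k vanishes past k = 3, leaving a 4-term sum, computed directly. Its exact value is -\frac{87}{560}.

Key observation: t_0 = \frac{9}{5} here, and the lower running product (prefactor 9/5) is a rising factorial.
Consecutive-term ratio: r(k) = 5 * (k-3) / [(k+6) (k+1)] - poly over poly, x = 5 from leading terms; C = \frac{9}{5} at k = 0.


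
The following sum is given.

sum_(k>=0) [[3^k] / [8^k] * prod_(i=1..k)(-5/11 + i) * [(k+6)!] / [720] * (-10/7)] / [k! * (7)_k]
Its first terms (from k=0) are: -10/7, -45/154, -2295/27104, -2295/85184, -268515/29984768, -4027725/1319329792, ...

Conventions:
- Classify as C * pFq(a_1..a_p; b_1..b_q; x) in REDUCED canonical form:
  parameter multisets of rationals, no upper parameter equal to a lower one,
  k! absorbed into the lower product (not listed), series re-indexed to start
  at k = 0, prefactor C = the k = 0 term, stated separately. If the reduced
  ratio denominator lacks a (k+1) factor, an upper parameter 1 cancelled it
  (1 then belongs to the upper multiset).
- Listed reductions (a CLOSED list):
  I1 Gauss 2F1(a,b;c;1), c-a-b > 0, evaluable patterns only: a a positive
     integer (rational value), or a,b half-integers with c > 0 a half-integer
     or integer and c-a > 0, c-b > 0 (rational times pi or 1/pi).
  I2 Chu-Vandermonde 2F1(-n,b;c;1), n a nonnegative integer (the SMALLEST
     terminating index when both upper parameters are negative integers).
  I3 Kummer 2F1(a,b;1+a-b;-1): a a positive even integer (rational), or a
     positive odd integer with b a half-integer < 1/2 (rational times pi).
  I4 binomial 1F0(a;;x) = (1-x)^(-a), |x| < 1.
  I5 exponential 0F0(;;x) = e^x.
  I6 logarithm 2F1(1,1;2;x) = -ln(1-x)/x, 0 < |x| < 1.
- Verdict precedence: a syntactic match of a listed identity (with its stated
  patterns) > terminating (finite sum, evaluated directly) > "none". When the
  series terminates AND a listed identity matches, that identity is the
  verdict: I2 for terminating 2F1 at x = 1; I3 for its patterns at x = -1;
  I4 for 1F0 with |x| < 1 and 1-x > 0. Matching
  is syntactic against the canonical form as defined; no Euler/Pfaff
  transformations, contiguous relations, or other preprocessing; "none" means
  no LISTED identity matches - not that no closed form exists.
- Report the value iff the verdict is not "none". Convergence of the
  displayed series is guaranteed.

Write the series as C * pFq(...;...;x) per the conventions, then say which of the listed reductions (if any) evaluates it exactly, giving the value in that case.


Canonical form: C = -10/7 times 1F0 with upper {6/11}, lower {-}, x = 3/8. Verdict: this is the I4 binomial reduction (the 1F0 binomial series: exponent -6/11, x = 3/8). Hence: (-10/7) * (5/8)^(-6/11).

First insight: with t_0 = -10/7, the two geometric factors (C = -10/7) combine into one argument.
Adjacent-term ratio: r(k) = (3/8) * (k+6/11) / [(k+1)] - rational; roots negated = parameters, x = (3/8), C = -10/7.


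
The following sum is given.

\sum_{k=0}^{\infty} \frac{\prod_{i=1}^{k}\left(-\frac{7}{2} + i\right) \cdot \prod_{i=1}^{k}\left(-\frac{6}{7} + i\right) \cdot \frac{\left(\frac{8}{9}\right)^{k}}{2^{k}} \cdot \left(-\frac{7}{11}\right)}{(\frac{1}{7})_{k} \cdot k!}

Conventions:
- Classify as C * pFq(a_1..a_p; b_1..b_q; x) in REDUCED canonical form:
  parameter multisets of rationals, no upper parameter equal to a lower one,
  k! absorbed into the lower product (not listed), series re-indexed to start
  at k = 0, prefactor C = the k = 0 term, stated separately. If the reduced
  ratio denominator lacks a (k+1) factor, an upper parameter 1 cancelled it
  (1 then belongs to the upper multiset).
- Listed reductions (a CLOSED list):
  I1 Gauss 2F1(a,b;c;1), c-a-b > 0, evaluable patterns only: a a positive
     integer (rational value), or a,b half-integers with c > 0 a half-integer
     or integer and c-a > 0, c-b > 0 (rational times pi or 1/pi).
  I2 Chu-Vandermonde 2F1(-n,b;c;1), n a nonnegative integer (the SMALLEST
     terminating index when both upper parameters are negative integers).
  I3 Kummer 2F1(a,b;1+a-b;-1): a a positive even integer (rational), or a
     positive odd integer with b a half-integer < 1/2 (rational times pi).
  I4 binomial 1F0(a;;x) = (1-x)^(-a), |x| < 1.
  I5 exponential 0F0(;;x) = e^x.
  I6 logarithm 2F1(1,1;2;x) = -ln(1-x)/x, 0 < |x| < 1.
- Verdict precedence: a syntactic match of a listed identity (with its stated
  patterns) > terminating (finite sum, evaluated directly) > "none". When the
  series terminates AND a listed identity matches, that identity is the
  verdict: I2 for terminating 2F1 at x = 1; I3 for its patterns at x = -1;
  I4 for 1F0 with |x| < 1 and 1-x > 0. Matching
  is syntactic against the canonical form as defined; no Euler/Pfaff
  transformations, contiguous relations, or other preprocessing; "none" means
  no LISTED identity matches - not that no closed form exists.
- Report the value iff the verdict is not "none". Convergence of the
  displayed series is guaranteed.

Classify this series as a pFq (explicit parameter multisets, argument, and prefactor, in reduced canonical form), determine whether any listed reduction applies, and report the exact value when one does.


Reduced: x = \frac{4}{9}, 1F0, upper = {-\frac{5}{2}}, lower = {-}, C = -\frac{7}{11}. Verdict: the binomial series (I4) fires (the 1F0 binomial series: exponent 5/2, x = \frac{4}{9}). Its exact value is \left(-\frac{7}{11}\right) \cdot \left(\frac{5}{9}\right)^{\frac{5}{2}}.

The tell: t_0 = -\frac{7}{11} here, and the parameter 1/7 appears in both the upper and lower lists and cancels.
Adjacent-term ratio: r(k) = \frac{4}{9} * (k-\frac{5}{2}) / [(k+1)] - poly over poly, x = \frac{4}{9} from leading terms; C = -\frac{7}{11} at k = 0.


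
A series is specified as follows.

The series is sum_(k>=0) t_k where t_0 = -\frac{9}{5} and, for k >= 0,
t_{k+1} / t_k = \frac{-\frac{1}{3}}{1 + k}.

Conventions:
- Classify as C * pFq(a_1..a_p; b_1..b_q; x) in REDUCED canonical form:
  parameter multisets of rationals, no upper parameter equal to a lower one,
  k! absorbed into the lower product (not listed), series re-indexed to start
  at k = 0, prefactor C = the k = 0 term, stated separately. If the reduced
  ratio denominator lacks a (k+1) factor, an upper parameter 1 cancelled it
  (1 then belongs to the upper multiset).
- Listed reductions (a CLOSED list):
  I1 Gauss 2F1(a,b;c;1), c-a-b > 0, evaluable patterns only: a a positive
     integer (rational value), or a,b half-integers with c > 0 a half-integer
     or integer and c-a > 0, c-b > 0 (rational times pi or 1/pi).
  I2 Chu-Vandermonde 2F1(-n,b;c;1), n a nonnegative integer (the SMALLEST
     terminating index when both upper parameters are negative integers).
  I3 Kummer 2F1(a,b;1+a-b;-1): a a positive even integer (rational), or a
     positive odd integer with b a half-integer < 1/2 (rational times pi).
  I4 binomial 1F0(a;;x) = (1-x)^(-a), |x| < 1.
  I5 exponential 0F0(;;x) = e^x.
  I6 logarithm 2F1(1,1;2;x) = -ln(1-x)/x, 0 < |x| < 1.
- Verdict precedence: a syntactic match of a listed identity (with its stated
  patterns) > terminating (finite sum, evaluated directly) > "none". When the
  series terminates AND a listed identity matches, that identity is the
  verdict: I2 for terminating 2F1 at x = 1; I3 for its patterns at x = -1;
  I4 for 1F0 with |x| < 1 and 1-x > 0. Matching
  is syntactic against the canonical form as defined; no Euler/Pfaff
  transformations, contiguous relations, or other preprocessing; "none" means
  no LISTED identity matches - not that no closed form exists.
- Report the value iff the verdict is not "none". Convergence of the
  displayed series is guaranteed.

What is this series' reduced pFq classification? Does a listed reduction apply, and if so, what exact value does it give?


The series (x = -\frac{1}{3}) is 0F0: upper {-}, lower {-}, prefactor -\frac{9}{5}. Verdict: this is the I5 exponential reduction (the 0F0 exponential series at x = -\frac{1}{3}). Sum: \left(-\frac{9}{5}\right) \cdot e^{-\frac{1}{3}}.

Key observation: x = -\frac{1}{3} and factor the ratio over Q (C = -9/5, x = -1/3): negated roots = parameters.
Ratio: r(k) = -\frac{1}{3} * 1 / [(k+1)] ; factor over Q: parameters, x = -\frac{1}{3}, and C = -\frac{9}{5}.


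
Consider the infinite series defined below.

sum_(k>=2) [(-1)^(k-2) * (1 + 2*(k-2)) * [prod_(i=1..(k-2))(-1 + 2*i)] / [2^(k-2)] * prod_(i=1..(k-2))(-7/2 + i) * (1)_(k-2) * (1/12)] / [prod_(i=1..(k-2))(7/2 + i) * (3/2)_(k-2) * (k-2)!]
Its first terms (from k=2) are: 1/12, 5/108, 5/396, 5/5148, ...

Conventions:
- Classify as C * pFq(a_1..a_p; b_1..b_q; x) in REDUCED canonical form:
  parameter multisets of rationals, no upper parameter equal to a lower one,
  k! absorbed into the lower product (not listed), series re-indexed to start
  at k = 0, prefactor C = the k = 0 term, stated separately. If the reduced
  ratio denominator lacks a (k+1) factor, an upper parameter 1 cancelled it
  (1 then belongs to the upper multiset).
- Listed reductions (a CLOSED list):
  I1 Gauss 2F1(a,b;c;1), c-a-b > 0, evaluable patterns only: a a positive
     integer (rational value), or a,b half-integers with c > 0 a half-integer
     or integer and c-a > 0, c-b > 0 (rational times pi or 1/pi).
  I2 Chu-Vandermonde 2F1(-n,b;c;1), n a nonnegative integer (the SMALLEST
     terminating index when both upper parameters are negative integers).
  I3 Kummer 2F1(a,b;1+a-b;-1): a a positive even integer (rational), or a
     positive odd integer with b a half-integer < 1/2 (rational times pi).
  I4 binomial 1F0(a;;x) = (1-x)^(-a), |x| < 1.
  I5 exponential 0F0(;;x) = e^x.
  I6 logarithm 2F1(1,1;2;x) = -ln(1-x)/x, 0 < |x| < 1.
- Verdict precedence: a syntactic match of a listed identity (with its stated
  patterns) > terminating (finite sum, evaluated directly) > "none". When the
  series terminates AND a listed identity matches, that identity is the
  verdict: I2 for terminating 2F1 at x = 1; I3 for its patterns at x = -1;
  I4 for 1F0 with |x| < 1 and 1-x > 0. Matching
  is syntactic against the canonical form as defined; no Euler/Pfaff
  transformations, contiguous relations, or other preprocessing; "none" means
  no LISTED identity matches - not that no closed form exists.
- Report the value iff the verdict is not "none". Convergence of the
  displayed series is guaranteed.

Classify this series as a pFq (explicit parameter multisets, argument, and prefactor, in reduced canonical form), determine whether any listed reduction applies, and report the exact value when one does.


This is 1/12 * 2F1(-5/2, 1; 9/2; -1) in reduced canonical form. Verdict at x = -1: Kummer (I3) matches (x = -1; c = 9/2 equals 1+a-b for upper {-5/2, 1}: listed pattern). Its exact value is (35/768) * pi.

Key observation: x = (-1) and the (2k+1) factor (C = 1/12) shifts (1/2)_k to (3/2)_k.
Ratio: r(k) = (-1) * (k-5/2) (k+1) / [(k+9/2) (k+1)] - rational; roots negated = parameters, x = (-1), C = 1/12.


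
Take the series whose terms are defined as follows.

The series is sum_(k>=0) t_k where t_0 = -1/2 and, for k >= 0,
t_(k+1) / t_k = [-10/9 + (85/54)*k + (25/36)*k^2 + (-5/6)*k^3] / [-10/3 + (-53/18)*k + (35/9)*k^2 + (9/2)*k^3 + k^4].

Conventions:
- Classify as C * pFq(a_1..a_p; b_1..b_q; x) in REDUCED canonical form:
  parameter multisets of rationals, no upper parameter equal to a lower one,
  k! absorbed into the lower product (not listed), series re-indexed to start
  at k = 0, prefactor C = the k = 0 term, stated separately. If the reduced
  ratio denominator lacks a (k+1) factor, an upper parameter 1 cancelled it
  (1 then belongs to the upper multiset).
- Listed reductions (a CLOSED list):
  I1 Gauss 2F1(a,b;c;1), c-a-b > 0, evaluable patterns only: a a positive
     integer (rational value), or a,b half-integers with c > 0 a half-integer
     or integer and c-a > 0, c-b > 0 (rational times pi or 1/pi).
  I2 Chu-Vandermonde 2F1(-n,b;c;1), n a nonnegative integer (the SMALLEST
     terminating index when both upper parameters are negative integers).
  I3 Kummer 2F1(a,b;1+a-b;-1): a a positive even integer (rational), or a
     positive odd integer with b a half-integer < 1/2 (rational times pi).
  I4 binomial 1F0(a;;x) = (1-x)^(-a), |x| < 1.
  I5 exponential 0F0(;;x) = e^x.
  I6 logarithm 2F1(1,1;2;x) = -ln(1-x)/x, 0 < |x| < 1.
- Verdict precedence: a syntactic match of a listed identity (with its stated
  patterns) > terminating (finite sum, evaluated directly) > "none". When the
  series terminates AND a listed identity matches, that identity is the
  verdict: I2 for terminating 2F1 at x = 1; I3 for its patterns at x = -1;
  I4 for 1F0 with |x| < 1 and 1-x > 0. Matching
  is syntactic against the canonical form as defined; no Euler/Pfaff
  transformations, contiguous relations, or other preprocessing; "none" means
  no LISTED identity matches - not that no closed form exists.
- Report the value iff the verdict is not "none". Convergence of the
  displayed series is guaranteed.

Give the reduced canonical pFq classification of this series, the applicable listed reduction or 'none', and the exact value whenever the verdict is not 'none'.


The series (x = -5/6) is 2F2: upper {-3/2, -2/3}, lower {-5/6, 3}, prefactor -1/2. Verdict: none. No listed pattern accepts 2F2(-3/2, -2/3; -5/6, 3; -5/6).

Key observation: x = (-5/6) and the parameter 4/3 appears in both the upper and lower lists and cancels.
Term ratio: r(k) = (-5/6) * (k-3/2) (k-2/3) / [(k-5/6) (k+3) (k+1)] - rational in k. x = (-5/6); t_0 = -1/2; negate the roots.


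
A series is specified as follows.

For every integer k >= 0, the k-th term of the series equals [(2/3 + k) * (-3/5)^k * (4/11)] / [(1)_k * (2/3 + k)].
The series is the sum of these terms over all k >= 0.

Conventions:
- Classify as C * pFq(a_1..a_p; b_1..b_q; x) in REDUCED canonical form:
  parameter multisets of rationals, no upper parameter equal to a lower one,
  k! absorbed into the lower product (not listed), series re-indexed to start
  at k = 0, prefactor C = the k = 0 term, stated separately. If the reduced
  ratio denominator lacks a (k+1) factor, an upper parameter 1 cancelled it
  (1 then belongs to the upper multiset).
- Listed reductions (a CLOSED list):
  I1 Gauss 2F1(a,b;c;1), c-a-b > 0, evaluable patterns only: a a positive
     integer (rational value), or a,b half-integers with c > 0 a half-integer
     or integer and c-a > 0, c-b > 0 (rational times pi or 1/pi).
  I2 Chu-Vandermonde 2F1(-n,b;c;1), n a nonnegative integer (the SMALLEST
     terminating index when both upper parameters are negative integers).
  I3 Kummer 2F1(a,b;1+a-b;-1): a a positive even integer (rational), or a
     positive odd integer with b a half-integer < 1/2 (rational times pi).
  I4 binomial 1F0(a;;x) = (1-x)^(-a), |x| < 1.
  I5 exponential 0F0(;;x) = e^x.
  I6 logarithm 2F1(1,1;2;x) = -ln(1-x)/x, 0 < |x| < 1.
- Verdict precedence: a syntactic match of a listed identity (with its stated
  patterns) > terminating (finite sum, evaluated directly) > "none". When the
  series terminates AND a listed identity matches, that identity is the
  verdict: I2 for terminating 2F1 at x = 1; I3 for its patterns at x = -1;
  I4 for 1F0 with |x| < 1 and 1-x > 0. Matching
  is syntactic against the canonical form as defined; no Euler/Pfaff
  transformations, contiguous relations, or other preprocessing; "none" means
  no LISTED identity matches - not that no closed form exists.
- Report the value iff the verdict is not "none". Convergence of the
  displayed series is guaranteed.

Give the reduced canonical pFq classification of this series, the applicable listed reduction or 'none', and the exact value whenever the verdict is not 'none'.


Reduced: x = -3/5, 0F0, upper = {-}, lower = {-}, C = 4/11. Verdict: this is the I5 exponential reduction (the 0F0 exponential series at x = -3/5). Its exact value is (4/11) * e^(-3/5).

Structural cue: with t_0 = 4/11, striking the common factor k + 2/3 reduces the term (prefactor 4/11).
Ratio: r(k) = (-3/5) * 1 / [(k+1)] ; factor over Q: parameters, x = (-3/5), and C = 4/11.


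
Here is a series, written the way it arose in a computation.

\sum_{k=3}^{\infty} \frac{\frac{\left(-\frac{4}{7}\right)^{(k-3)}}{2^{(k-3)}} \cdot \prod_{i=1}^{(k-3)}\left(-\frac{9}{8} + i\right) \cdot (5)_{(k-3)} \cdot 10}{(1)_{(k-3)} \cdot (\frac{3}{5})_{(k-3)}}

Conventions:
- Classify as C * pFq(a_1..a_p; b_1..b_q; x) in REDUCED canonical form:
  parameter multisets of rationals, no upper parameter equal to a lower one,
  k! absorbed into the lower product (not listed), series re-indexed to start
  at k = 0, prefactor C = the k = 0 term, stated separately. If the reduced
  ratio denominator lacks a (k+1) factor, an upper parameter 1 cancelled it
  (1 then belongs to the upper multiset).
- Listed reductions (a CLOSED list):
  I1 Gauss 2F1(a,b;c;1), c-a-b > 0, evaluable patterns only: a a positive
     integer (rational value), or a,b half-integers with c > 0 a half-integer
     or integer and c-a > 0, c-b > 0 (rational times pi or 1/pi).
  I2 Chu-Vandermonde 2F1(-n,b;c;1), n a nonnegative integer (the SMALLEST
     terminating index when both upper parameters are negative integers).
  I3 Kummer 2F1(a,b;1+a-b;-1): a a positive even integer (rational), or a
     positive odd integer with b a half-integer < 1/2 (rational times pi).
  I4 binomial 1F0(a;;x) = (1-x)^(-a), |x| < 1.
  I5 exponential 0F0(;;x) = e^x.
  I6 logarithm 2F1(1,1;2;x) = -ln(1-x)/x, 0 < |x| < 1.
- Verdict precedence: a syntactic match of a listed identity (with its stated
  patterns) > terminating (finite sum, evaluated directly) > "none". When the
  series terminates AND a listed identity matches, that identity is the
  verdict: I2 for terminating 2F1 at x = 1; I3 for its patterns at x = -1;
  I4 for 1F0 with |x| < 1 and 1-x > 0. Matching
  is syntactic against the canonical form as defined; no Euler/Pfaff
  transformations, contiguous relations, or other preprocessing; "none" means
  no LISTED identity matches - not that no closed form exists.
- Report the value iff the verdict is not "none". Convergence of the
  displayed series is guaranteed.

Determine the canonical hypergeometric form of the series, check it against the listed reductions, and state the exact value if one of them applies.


Classification (C = 10): 2F1 with upper {-\frac{1}{8}, 5}, lower {\frac{3}{5}}, argument x = -\frac{2}{7}. Verdict: none. Every listed pattern misses the 2F1 form at -\frac{2}{7}, upper {-\frac{1}{8}, 5}.

The tell: t_0 being 10, (1)_k (C = 10) is k! itself.
Ratio: r(k) = -\frac{2}{7} * (k-\frac{1}{8}) (k+5) / [(k+\frac{3}{5}) (k+1)] ; factor over Q: parameters, x = -\frac{2}{7}, and C = 10.


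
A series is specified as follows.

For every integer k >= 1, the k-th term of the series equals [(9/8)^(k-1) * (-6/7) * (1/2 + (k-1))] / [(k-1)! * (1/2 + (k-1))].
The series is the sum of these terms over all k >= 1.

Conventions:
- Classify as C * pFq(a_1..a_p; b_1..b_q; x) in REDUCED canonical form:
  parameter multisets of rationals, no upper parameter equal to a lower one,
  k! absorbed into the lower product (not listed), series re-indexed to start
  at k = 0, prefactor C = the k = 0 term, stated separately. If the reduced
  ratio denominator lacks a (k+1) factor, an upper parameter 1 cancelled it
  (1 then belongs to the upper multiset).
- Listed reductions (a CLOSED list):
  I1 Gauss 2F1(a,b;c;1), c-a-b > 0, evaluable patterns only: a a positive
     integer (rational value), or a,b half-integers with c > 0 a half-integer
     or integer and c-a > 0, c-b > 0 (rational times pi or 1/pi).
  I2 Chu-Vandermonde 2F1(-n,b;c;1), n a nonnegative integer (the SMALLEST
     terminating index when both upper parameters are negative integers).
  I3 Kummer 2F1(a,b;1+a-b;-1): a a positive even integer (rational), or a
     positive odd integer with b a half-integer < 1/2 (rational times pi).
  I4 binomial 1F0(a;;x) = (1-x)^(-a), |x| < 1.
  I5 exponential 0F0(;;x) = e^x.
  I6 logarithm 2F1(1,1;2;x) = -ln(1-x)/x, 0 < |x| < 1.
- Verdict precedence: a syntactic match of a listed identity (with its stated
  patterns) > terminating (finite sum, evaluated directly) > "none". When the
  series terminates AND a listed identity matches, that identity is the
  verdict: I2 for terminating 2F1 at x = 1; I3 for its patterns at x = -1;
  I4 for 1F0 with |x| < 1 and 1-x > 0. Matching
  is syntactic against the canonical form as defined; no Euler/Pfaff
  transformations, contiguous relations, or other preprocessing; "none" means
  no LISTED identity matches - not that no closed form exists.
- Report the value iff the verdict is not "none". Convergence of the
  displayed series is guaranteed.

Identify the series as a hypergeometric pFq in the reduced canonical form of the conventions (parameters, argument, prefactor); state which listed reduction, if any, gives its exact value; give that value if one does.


At argument 9/8: a 0F0 with upper {-}, lower {-}, scaled by C = -6/7. Verdict (x = 9/8): the exponential series (I5) applies (the 0F0 exponential series at x = 9/8). Exact value: (-6/7) * e^(9/8).

First insight: with t_0 = -6/7, the factor k + 1/2 cancels (top and bottom), leaving C = -6/7.
Term ratio: r(k) = (9/8) * 1 / [(k+1)] - poly over poly, x = (9/8) from leading terms; C = -6/7 at k = 0.


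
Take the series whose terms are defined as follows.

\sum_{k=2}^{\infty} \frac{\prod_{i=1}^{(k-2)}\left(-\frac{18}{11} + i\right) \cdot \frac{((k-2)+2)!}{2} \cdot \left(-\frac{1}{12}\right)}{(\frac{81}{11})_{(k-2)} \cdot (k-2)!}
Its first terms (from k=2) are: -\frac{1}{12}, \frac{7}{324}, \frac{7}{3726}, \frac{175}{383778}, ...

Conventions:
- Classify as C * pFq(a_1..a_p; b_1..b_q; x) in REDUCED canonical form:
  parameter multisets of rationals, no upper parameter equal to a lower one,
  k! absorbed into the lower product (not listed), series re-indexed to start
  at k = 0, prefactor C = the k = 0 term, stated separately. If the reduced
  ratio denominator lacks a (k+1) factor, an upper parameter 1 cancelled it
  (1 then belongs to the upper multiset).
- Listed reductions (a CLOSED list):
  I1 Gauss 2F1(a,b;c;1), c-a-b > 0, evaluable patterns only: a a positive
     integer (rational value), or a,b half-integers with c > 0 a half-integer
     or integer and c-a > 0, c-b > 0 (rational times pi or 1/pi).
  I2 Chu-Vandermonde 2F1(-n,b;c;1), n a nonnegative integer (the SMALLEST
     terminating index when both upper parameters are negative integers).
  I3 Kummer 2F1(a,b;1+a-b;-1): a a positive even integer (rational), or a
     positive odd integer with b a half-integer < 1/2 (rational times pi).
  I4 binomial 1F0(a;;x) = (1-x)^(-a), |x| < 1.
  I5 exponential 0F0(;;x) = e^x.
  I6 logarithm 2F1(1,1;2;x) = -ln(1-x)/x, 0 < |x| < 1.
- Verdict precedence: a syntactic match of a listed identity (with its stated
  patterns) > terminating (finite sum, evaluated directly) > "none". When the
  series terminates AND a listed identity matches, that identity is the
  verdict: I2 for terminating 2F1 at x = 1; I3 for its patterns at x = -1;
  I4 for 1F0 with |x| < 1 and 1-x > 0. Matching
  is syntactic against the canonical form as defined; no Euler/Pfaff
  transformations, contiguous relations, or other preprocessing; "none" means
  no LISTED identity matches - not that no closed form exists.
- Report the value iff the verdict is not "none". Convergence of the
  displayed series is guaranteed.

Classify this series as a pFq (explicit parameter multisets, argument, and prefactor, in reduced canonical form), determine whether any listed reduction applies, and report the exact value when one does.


Structural cue: x = 1 and the factorial ratio (prefactor -1/12) (k+a-1)!/(a-1)! is a rising factorial (a)_k.
Consecutive-term ratio: r(k) = 1 * (k-\frac{7}{11}) (k+3) / [(k+\frac{81}{11}) (k+1)] ; factor over Q: parameters, x = 1, and C = -\frac{1}{12}.

Classification (C = -\frac{1}{12}): 2F1 with upper {-\frac{7}{11}, 3}, lower {\frac{81}{11}}, argument x = 1. Verdict: this is the Gauss summation I1 (x = 1: the Gamma ratio telescopes since c-a-b = 5 > 0 and a = 3 in Z>0). Sum: -\frac{236}{3993}.


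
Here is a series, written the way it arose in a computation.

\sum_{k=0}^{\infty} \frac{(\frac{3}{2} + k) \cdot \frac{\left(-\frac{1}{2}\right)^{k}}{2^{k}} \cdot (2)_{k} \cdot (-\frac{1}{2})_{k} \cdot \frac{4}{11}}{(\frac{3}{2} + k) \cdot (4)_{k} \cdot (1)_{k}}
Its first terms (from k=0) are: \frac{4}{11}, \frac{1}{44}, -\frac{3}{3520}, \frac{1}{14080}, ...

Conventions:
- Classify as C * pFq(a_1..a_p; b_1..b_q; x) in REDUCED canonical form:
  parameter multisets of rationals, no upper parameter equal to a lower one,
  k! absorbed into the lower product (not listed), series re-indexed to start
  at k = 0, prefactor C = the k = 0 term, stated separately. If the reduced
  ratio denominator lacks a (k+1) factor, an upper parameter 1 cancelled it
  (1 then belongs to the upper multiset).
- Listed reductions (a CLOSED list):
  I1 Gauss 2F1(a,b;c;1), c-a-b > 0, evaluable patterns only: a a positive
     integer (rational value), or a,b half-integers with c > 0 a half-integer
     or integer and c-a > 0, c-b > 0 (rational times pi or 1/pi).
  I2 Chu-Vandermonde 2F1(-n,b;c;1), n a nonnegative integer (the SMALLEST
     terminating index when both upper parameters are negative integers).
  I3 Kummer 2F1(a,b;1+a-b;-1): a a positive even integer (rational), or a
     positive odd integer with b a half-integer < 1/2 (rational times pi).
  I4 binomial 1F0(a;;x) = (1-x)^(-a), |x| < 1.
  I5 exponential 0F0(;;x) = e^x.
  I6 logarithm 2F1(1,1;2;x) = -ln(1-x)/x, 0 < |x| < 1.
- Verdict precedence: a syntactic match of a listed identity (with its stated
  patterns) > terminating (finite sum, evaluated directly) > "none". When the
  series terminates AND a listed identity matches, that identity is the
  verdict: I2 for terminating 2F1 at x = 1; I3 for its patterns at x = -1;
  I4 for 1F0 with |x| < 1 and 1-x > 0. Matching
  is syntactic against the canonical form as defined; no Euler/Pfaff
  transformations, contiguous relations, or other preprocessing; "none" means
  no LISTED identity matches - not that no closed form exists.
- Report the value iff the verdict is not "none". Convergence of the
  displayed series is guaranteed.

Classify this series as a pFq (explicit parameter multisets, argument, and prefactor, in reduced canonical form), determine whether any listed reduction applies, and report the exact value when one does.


At argument -\frac{1}{4}: a 2F1 with upper {-\frac{1}{2}, 2}, lower {4}, scaled by C = \frac{4}{11}. Verdict: none. Every listed pattern misses the 2F1 form at -\frac{1}{4}, upper {-\frac{1}{2}, 2}.

First insight: t_0 being \frac{4}{11}, striking the common factor k + 3/2 reduces the term (C = 4/11, x = -1/4).
Term ratio: r(k) = -\frac{1}{4} * (k-\frac{1}{2}) (k+2) / [(k+4) (k+1)] - poly over poly, x = -\frac{1}{4} from leading terms; C = \frac{4}{11} at k = 0.


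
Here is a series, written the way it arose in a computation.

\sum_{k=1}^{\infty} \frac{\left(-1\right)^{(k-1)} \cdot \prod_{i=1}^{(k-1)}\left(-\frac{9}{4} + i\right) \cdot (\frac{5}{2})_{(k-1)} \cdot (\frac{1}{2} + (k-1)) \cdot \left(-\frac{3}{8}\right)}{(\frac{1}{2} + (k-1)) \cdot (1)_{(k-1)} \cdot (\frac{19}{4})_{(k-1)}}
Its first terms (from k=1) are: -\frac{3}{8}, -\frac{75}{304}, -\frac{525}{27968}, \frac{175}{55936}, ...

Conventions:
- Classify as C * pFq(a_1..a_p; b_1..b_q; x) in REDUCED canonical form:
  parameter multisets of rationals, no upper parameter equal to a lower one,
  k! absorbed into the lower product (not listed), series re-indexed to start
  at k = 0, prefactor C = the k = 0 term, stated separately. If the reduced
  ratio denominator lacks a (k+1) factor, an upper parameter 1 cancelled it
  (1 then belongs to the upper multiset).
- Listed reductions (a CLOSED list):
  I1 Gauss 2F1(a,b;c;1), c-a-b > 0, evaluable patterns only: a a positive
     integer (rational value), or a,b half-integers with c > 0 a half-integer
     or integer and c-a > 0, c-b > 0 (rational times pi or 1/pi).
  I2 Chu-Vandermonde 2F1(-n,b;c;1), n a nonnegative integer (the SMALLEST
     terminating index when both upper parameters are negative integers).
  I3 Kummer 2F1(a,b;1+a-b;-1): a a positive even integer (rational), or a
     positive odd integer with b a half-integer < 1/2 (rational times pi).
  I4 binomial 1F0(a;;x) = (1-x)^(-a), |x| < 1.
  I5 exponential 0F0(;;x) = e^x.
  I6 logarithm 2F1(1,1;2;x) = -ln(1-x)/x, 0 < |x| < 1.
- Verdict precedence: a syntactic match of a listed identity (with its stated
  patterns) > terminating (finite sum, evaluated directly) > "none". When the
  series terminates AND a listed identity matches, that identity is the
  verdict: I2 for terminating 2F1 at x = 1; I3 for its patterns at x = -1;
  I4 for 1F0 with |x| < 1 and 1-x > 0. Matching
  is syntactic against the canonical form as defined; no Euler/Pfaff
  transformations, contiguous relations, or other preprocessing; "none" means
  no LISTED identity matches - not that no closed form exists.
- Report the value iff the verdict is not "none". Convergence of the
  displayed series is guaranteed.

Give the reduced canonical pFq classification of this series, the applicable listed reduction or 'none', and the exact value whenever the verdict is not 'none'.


Reduced: x = -1, 2F1, upper = {-\frac{5}{4}, \frac{5}{2}}, lower = {\frac{19}{4}}, C = -\frac{3}{8}. Verdict: none here - no I1-I6 shape fits x = -1 with lower {\frac{19}{4}}.

Key step: t_0 being -\frac{3}{8}, the factor k + 1/2 cancels (top and bottom), leaving C = -3/8.
Consecutive-term ratio: r(k) = -1 * (k-\frac{5}{4}) (k+\frac{5}{2}) / [(k+\frac{19}{4}) (k+1)] ; factor over Q: parameters, x = -1, and C = -\frac{3}{8}.
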